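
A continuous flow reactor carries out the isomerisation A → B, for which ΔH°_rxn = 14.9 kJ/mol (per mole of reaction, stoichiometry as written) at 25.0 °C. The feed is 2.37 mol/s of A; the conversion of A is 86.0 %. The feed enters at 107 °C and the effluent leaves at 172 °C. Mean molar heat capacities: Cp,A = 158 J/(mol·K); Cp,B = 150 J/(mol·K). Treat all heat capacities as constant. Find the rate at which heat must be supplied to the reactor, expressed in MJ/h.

Q_in = 188 MJ/h

Extent of reaction ξ = 0.860 × 2.37 = 2.0382 mol/s
Reaction term: ξ·ΔH°_rxn = 2.0382 × 14.9 = 30.369 kJ/s
Sensible, feed 107→25 °C: -30.706 kJ/s
Outlet flows (mol/s): A 0.3318, B 2.0382
Sensible, products 25→172 °C: 52.649 kJ/s
Q = ΔH = 52.312 kJ/s = 52.312 kW
Heat supplied = 188.32 MJ/h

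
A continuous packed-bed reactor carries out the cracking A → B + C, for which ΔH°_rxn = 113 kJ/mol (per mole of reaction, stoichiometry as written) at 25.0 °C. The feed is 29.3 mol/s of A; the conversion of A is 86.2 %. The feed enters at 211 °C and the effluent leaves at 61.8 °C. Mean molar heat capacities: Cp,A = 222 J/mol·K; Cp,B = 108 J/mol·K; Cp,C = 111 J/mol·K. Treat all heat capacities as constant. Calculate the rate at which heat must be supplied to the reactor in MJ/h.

Q_in = 6770 MJ/h

Extent of reaction ξ = 0.862 × 29.3 = 25.257 mol/s
Reaction term: ξ·ΔH°_rxn = 25.257 × 113 = 2854 kJ/s
Sensible, feed 211→25 °C: -1209.9 kJ/s
Outlet flows (mol/s): A 4.0434, B 25.257, C 25.257
Sensible, products 25→61.8 °C: 236.58 kJ/s
Q = ΔH = 1880.7 kJ/s = 1880.7 kW
Heat supplied = 6770.6 MJ/h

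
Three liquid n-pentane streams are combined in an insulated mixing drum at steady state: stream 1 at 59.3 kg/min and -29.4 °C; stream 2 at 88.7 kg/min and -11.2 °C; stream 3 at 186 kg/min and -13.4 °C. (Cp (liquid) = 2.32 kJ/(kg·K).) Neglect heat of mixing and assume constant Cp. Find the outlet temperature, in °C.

T_out = -15.7 °C

Energy balance with Q = 0: Σ ṁᵢCp,ᵢ(T_out − Tᵢ) = 0
Σ ṁᵢCp,ᵢTᵢ = 59.3×2.32×-29.4 + 88.7×2.32×-11.2 + 186×2.32×-13.4 = -12132
Σ ṁᵢCp,ᵢ = 59.3×2.32 + 88.7×2.32 + 186×2.32 = 774.88
T_out = -12132 / 774.88 = -15.656 °C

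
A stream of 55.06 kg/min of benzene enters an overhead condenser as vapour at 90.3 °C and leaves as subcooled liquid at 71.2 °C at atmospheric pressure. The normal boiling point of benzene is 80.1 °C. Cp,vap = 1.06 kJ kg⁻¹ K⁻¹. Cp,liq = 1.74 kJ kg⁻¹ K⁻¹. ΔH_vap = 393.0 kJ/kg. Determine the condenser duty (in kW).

vapour 90.3→80.1 °C: -10.812 kJ/kg
condensation at 80.1 °C: -393 kJ/kg
liquid 80.1→71.2 °C: -15.486 kJ/kg
Δh = -10.812 + -393 + -15.486 = -419.3 kJ/kg
Q = ṁ·Δh = 55.06 kg/min × -419.3 kJ/kg = -23087 kJ/min
|Q| = 384.78 kW

Q_c = 385 kW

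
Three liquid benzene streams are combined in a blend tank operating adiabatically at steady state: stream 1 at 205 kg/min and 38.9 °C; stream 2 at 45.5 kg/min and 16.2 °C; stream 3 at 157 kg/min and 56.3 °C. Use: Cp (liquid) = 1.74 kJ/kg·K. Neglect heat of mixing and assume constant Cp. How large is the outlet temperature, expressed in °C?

No heat crosses the boundary, so H_out = H_in.
Σ ṁᵢCp,ᵢTᵢ = 205×1.74×38.9 + 45.5×1.74×16.2 + 157×1.74×56.3 = 30538
Σ ṁᵢCp,ᵢ = 205×1.74 + 45.5×1.74 + 157×1.74 = 709.05
T_out = 30538 / 709.05 = 43.069 °C

T_out = 43.1 °C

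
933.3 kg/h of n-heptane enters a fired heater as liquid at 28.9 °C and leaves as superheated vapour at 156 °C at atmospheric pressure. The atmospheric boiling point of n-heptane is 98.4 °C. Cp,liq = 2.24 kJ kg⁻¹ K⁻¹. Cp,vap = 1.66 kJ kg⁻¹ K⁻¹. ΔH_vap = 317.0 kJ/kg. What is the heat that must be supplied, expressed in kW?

Q = 147 kW

liquid 28.9→98.4 °C: 155.68 kJ/kg
vaporisation at 98.4 °C: 317 kJ/kg
vapour 98.4→156 °C: 95.616 kJ/kg
Δh = 155.68 + 317 + 95.616 = 568.3 kJ/kg
Q = ṁ·Δh = 933.3 kg/h × 568.3 kJ/kg = 530390 kJ/h
|Q| = 147.33 kW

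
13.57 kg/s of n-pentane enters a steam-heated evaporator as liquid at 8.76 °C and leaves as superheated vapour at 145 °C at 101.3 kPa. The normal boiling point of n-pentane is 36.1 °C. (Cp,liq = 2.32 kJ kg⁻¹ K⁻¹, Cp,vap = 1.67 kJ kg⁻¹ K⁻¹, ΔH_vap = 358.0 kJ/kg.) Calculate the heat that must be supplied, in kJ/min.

Q = 491000 kJ/min

liquid 8.76→36.1 °C: 63.429 kJ/kg
vaporisation at 36.1 °C: 358 kJ/kg
vapour 36.1→145 °C: 181.86 kJ/kg
Δh = 63.429 + 358 + 181.86 = 603.29 kJ/kg
Q = ṁ·Δh = 13.57 kg/s × 603.29 kJ/kg = 8186.7 kJ/s
|Q| = 8186.7 kW = 491200 kJ/min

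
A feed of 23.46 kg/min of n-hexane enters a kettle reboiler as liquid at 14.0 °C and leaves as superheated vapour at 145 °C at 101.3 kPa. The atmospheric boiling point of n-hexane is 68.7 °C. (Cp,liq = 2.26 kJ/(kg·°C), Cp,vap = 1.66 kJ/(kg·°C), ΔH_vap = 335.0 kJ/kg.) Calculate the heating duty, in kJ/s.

Q = 229 kJ/s

liquid 14.0→68.7 °C: 123.62 kJ/kg
vaporisation at 68.7 °C: 335 kJ/kg
vapour 68.7→145 °C: 126.66 kJ/kg
Δh = 123.62 + 335 + 126.66 = 585.28 kJ/kg
Q = ṁ·Δh = 23.46 kg/min × 585.28 kJ/kg = 13731 kJ/min
|Q| = 228.84 kW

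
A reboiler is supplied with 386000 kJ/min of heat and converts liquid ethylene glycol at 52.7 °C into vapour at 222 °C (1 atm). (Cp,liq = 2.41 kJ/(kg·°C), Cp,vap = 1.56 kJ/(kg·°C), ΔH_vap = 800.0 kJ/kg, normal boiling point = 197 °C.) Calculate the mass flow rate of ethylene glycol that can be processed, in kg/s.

ṁ = 5.42 kg/s

Δh = 2.41×(197−52.7) + 800.0 + 1.56×(222−197) = 1186.8 kJ/kg
Q = 386000 kJ/min = 6433.3 kJ/s = 6433.3 kJ/s
ṁ = Q/Δh = 6433.3 / 1186.8 = 5.4209 kg/s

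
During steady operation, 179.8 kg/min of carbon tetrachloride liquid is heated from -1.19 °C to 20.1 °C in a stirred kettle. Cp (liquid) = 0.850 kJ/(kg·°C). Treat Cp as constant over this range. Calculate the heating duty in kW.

Q = ṁ·Cp·ΔT = 179.8 × 0.850 × (20.1 − -1.19) = 3253.8 kJ/min
Converting: 3253.8 / 60 s = 54.229 kW

Q = 54.2 kW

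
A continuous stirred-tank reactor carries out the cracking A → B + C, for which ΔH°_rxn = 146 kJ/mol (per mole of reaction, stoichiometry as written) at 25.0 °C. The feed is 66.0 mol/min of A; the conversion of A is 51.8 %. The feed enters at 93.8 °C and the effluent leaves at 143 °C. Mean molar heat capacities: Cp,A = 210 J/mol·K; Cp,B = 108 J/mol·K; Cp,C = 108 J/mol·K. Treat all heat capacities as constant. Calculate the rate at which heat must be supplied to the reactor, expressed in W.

Q_in = 95000 W

Extent of reaction ξ = 0.518 × 66.0 = 34.188 mol/min
Reaction term: ξ·ΔH°_rxn = 34.188 × 146 = 4991.4 kJ/min
Sensible, feed 93.8→25 °C: -953.57 kJ/min
Outlet flows (mol/min): A 31.812, B 34.188, C 34.188
Sensible, products 25→143 °C: 1659.7 kJ/min
Q = ΔH = 5697.6 kJ/min = 94.959 kW
Heat supplied = 94959 W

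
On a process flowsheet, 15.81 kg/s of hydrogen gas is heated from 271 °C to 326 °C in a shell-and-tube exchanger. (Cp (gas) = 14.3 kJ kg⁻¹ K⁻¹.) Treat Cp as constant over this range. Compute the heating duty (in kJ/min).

Q = ṁ·Cp·ΔT = 15.81 × 14.3 × (326 − 271) = 12435 kJ/s
Heating duty = 746070 kJ/min

Q = 746000 kJ/min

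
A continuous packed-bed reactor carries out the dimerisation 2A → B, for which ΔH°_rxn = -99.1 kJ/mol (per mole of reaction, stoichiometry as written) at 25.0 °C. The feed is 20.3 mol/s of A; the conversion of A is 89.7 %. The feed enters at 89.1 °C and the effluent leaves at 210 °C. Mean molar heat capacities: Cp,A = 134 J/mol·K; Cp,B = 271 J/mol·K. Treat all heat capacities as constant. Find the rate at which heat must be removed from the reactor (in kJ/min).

Q_out = 34100 kJ/min

Extent of reaction ξ = 0.897 × 20.3 / 2 = 9.1045 mol/s
Reaction term: ξ·ΔH°_rxn = 9.1045 × -99.1 = -902.26 kJ/s
Sensible, feed 89.1→25 °C: -174.36 kJ/s
Outlet flows (mol/s): A 2.0909, B 9.1045
Sensible, products 25→210 °C: 508.29 kJ/s
Q = ΔH = -568.34 kJ/s = -568.34 kW
Heat removed = 34100 kJ/min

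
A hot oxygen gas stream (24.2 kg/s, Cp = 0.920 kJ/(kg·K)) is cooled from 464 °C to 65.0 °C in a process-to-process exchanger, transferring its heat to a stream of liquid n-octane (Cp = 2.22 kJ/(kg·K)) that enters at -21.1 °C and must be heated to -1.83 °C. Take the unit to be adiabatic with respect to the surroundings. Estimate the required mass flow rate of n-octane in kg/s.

Heat released by hot stream: Q = 24.2 × 0.920 × (464 − 65.0) = 8883.3 kJ/s
Energy balance on cold side (adiabatic exchanger): Q = ṁ_c·Cp_c·(T_c,out − T_c,in)
ṁ_c = 8883.3 / [2.22 × (-1.83 − -21.1)] = 207.65 kg/s

ṁ_c = 208 kg/s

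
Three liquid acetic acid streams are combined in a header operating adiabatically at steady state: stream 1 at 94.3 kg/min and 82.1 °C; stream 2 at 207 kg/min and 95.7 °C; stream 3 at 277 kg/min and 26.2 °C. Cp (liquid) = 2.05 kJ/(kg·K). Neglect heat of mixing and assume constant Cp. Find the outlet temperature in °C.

No heat crosses the boundary, so H_out = H_in.
T_out = Σ ṁᵢCp,ᵢTᵢ / Σ ṁᵢCp,ᵢ
      = 71359 / 1185.5 = 60.193 °C

T_out = 60.2 °C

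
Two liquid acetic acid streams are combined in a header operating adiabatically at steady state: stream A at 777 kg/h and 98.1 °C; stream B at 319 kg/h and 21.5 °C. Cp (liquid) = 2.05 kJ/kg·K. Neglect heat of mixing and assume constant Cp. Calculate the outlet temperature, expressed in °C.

Adiabatic, steady state ⇒ Σ ṁᵢCp,ᵢ(T_out − Tᵢ) = 0
T_out = Σ ṁᵢCp,ᵢTᵢ / Σ ṁᵢCp,ᵢ
      = 170320 / 2246.8 = 75.805 °C

T_out = 75.8 °C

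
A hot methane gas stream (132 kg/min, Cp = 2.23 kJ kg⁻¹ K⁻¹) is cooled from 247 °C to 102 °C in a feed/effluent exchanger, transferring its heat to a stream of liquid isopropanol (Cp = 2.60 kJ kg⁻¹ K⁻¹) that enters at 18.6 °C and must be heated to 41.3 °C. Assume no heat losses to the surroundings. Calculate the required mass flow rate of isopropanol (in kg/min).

ṁ_c = 723 kg/min

Heat released by hot stream: Q = 132 × 2.23 × (247 − 102) = 42682 kJ/min
Energy balance on cold side (adiabatic exchanger): Q = ṁ_c·Cp_c·(T_c,out − T_c,in)
ṁ_c = 42682 / [2.60 × (41.3 − 18.6)] = 723.18 kg/min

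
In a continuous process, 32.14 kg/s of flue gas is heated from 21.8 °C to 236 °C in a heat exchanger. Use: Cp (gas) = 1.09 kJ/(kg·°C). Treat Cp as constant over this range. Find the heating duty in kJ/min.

Q = 450000 kJ/min

Q = ṁ·Cp·ΔT = 32.14 × 1.09 × (236 − 21.8) = 7504 kJ/s
Heating duty = 450240 kJ/min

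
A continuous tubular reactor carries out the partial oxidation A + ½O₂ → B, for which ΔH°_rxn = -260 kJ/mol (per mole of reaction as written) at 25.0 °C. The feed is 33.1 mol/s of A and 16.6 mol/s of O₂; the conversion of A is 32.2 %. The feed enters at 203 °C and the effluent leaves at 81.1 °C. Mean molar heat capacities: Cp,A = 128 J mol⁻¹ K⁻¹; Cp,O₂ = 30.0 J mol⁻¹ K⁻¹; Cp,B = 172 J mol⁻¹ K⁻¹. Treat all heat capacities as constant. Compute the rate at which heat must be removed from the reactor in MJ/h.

Extent of reaction ξ = 0.322 × 33.1 = 10.658 mol/s
Reaction term: ξ·ΔH°_rxn = 10.658 × -260 = -2771.1 kJ/s
Sensible, feed 203→25 °C: -842.79 kJ/s
Outlet flows (mol/s): A 22.442, O₂ 11.271, B 10.658
Sensible, products 25→81.1 °C: 282.96 kJ/s
Q = ΔH = -3331 kJ/s = -3331 kW
Heat removed = 11991 MJ/h

Q_out = 12000 MJ/h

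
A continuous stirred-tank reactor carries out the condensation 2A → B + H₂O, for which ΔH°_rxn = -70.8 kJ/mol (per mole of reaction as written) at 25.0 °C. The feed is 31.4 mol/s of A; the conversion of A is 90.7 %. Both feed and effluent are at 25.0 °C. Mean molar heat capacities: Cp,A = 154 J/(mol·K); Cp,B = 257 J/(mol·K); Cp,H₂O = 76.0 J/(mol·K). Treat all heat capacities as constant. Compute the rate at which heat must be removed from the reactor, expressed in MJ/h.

Q_out = 3630 MJ/h

Extent of reaction ξ = 0.907 × 31.4 / 2 = 14.24 mol/s
Reaction term: ξ·ΔH°_rxn = 14.24 × -70.8 = -1008.2 kJ/s
Q = ΔH = -1008.2 kJ/s = -1008.2 kW
Heat removed = 3629.5 MJ/h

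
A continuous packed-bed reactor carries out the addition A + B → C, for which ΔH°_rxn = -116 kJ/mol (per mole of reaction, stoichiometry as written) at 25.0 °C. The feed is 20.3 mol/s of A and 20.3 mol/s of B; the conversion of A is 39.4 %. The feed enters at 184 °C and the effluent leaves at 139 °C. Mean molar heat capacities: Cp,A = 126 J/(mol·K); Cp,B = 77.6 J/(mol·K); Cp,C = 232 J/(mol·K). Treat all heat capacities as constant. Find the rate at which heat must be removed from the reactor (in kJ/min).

Extent of reaction ξ = 0.394 × 20.3 = 7.9982 mol/s
Reaction term: ξ·ΔH°_rxn = 7.9982 × -116 = -927.79 kJ/s
Sensible, feed 184→25 °C: -657.16 kJ/s
Outlet flows (mol/s): A 12.302, B 12.302, C 7.9982
Sensible, products 25→139 °C: 497.07 kJ/s
Q = ΔH = -1087.9 kJ/s = -1087.9 kW
Heat removed = 65273 kJ/min

Q_out = 65300 kJ/min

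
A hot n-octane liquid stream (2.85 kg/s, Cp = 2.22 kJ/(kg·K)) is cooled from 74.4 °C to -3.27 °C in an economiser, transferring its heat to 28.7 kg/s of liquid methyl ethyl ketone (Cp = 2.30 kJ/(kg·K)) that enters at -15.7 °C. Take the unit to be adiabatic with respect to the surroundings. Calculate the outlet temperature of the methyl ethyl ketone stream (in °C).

Heat released by hot stream: Q = 2.85 × 2.22 × (74.4 − -3.27) = 491.42 kJ/s
Energy balance on cold side (adiabatic exchanger): Q = ṁ_c·Cp_c·(T_c,out − T_c,in)
T_c,out = -15.7 + 491.42/(28.7 × 2.30) = -8.2554 °C

T_c,out = -8.26 °C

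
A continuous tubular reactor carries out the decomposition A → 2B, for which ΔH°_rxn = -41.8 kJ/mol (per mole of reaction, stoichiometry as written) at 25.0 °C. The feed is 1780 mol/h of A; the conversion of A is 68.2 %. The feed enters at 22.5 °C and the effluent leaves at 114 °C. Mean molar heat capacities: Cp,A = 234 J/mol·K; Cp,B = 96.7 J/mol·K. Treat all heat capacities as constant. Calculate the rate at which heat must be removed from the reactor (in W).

Q_out = 4730 W

Extent of reaction ξ = 0.682 × 1780 = 1214 mol/h
Reaction term: ξ·ΔH°_rxn = 1214 × -41.8 = -50744 kJ/h
Sensible, feed 22.5→25 °C: 1041.3 kJ/h
Outlet flows (mol/h): A 566.04, B 2427.9
Sensible, products 25→114 °C: 32684 kJ/h
Q = ΔH = -17018 kJ/h = -4.7274 kW
Heat removed = 4727.4 W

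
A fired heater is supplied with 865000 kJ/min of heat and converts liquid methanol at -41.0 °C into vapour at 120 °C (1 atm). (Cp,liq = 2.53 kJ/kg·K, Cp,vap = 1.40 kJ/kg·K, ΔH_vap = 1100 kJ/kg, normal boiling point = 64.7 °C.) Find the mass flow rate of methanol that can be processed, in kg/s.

Δh = 2.53×(64.7−-41.0) + 1100 + 1.40×(120−64.7) = 1444.8 kJ/kg
Q = 865000 kJ/min = 14417 kJ/s = 14417 kJ/s
ṁ = Q/Δh = 14417 / 1444.8 = 9.978 kg/s

ṁ = 9.98 kg/s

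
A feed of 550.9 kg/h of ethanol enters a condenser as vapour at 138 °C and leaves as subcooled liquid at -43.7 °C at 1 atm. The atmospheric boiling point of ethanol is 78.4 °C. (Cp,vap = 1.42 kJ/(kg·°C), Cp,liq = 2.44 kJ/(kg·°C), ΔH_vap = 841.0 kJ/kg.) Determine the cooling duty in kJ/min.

Q_c = 11200 kJ/min

vapour 138→78.4 °C: -84.632 kJ/kg
condensation at 78.4 °C: -841 kJ/kg
liquid 78.4→-43.7 °C: -297.92 kJ/kg
Δh = -84.632 + -841 + -297.92 = -1223.6 kJ/kg
Q = ṁ·Δh = 550.9 kg/h × -1223.6 kJ/kg = -674060 kJ/h
|Q| = 187.24 kW = 11234 kJ/min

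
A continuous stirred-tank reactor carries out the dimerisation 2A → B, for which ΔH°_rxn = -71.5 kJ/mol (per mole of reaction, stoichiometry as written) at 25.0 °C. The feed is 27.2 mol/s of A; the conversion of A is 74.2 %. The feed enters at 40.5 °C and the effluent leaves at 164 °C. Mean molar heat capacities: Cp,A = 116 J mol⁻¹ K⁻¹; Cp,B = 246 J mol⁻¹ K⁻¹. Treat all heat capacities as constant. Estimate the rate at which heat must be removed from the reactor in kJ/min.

Extent of reaction ξ = 0.742 × 27.2 / 2 = 10.091 mol/s
Reaction term: ξ·ΔH°_rxn = 10.091 × -71.5 = -721.52 kJ/s
Sensible, feed 40.5→25 °C: -48.906 kJ/s
Outlet flows (mol/s): A 7.0176, B 10.091
Sensible, products 25→164 °C: 458.21 kJ/s
Q = ΔH = -312.22 kJ/s = -312.22 kW
Heat removed = 18733 kJ/min

Q_out = 18700 kJ/min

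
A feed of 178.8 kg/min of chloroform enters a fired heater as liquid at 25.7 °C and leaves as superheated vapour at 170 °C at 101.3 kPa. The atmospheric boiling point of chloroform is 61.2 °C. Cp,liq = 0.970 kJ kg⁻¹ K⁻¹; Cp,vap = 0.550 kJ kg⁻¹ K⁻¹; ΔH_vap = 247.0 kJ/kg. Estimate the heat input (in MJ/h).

Q = 3660 MJ/h

liquid 25.7→61.2 °C: 34.435 kJ/kg
vaporisation at 61.2 °C: 247 kJ/kg
vapour 61.2→170 °C: 59.84 kJ/kg
Δh = 34.435 + 247 + 59.84 = 341.27 kJ/kg
Q = ṁ·Δh = 178.8 kg/min × 341.27 kJ/kg = 61020 kJ/min
|Q| = 1017 kW = 3661.2 MJ/h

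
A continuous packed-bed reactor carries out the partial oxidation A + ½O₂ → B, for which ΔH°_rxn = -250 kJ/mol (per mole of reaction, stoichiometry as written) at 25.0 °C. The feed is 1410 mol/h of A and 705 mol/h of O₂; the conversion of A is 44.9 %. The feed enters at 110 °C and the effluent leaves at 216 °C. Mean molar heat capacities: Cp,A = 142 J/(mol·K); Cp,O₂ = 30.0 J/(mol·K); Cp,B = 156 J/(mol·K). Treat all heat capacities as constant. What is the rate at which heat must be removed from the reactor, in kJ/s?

Extent of reaction ξ = 0.449 × 1410 = 633.09 mol/h
Reaction term: ξ·ΔH°_rxn = 633.09 × -250 = -158270 kJ/h
Sensible, feed 110→25 °C: -18816 kJ/h
Outlet flows (mol/h): A 776.91, O₂ 388.45, B 633.09
Sensible, products 25→216 °C: 42161 kJ/h
Q = ΔH = -134930 kJ/h = -37.48 kW
Heat removed = 37.48 kJ/s

Q_out = 37.5 kJ/s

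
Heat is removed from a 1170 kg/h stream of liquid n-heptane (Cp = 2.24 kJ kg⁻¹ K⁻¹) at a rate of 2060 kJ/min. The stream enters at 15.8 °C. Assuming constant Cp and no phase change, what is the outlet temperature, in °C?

T_out = -31.4 °C

Q = 2060 kJ/min = 123600 kJ/h
ΔT = Q/(ṁ·Cp) = 123600/(1170×2.24) = 47.161 K
T_out = 15.8 − 47.161 = -31.361 °C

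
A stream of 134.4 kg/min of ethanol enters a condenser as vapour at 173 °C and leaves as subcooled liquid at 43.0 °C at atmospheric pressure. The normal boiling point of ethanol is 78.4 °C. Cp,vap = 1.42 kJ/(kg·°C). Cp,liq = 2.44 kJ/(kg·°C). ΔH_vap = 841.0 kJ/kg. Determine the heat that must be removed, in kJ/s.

Q_c = 2380 kJ/s

vapour 173→78.4 °C: -134.33 kJ/kg
condensation at 78.4 °C: -841 kJ/kg
liquid 78.4→43.0 °C: -86.376 kJ/kg
Δh = -134.33 + -841 + -86.376 = -1061.7 kJ/kg
Q = ṁ·Δh = 134.4 kg/min × -1061.7 kJ/kg = -142690 kJ/min
|Q| = 2378.2 kW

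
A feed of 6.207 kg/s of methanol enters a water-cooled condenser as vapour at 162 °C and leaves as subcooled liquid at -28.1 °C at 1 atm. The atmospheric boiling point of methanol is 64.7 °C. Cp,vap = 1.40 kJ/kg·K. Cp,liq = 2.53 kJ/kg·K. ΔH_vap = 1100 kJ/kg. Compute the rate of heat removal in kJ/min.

Q_c = 548000 kJ/min

vapour 162→64.7 °C: -136.22 kJ/kg
condensation at 64.7 °C: -1100 kJ/kg
liquid 64.7→-28.1 °C: -234.78 kJ/kg
Δh = -136.22 + -1100 + -234.78 = -1471 kJ/kg
Q = ṁ·Δh = 6.207 kg/s × -1471 kJ/kg = -9130.5 kJ/s
|Q| = 9130.5 kW = 547830 kJ/min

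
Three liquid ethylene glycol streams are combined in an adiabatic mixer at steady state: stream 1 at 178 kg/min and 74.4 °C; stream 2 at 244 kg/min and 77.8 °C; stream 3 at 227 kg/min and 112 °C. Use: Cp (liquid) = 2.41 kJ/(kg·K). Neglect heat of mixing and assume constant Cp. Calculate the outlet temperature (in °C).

Energy balance with Q = 0: Σ ṁᵢCp,ᵢ(T_out − Tᵢ) = 0
T_out = Σ ṁᵢCp,ᵢTᵢ / Σ ṁᵢCp,ᵢ
      = 138940 / 1564.1 = 88.83 °C

T_out = 88.8 °C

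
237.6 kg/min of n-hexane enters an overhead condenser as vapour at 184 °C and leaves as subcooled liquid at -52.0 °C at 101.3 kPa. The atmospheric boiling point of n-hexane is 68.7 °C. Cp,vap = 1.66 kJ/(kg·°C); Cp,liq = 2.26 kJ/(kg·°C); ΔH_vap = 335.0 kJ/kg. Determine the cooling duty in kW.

vapour 184→68.7 °C: -191.4 kJ/kg
condensation at 68.7 °C: -335 kJ/kg
liquid 68.7→-52.0 °C: -272.78 kJ/kg
Δh = -191.4 + -335 + -272.78 = -799.18 kJ/kg
Q = ṁ·Δh = 237.6 kg/min × -799.18 kJ/kg = -189890 kJ/min
|Q| = 3164.8 kW

Q_c = 3160 kW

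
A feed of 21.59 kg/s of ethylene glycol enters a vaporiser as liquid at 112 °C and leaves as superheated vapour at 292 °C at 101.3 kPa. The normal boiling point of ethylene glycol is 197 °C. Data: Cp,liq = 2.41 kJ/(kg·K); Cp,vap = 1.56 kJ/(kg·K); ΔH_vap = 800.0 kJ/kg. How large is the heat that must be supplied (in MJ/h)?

liquid 112→197 °C: 204.85 kJ/kg
vaporisation at 197 °C: 800 kJ/kg
vapour 197→292 °C: 148.2 kJ/kg
Δh = 204.85 + 800 + 148.2 = 1153 kJ/kg
Q = ṁ·Δh = 21.59 kg/s × 1153 kJ/kg = 24894 kJ/s
|Q| = 24894 kW = 89620 MJ/h

Q = 89600 MJ/h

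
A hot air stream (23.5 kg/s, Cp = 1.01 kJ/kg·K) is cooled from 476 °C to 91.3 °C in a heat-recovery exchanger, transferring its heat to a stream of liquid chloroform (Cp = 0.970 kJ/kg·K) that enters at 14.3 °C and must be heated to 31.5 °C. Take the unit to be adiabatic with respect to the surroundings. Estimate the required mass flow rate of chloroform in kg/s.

Heat released by hot stream: Q = 23.5 × 1.01 × (476 − 91.3) = 9130.9 kJ/s
Energy balance on cold side (adiabatic exchanger): Q = ṁ_c·Cp_c·(T_c,out − T_c,in)
ṁ_c = 9130.9 / [0.970 × (31.5 − 14.3)] = 547.28 kg/s

ṁ_c = 547 kg/s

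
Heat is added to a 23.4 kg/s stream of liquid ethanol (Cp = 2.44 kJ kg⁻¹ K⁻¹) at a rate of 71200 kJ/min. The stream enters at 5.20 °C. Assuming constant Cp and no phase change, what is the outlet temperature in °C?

Q = 71200 kJ/min = 1186.7 kJ/s
ΔT = Q/(ṁ·Cp) = 1186.7/(23.4×2.44) = 20.784 K
T_out = 5.20 + 20.784 = 25.984 °C

T_out = 26.0 °C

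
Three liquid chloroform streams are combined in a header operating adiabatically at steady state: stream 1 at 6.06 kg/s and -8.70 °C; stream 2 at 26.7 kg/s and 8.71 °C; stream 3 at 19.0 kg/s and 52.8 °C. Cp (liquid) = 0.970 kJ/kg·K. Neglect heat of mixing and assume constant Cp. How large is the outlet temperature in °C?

No heat crosses the boundary, so H_out = H_in.
Σ ṁᵢCp,ᵢTᵢ = 6.06×0.970×-8.70 + 26.7×0.970×8.71 + 19.0×0.970×52.8 = 1147.5
Σ ṁᵢCp,ᵢ = 6.06×0.970 + 26.7×0.970 + 19.0×0.970 = 50.207
T_out = 1147.5 / 50.207 = 22.856 °C

T_out = 22.9 °C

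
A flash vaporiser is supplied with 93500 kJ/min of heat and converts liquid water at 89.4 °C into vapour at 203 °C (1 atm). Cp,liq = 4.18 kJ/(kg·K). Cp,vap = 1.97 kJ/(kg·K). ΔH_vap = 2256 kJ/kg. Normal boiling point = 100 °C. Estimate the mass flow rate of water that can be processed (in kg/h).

ṁ = 2240 kg/h

Δh = 4.18×(100−89.4) + 2256 + 1.97×(203−100) = 2503.2 kJ/kg
Q = 93500 kJ/min = 1558.3 kJ/s = 5.61e+06 kJ/h
ṁ = Q/Δh = 5.61e+06 / 2503.2 = 2241.1 kg/h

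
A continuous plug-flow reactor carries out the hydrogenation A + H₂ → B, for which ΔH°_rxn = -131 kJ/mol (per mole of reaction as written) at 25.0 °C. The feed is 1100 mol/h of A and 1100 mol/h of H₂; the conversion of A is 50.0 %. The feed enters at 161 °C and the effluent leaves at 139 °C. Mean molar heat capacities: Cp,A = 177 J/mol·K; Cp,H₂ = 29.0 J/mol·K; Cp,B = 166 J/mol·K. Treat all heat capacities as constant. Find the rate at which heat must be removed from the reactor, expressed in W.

Extent of reaction ξ = 0.500 × 1100 = 550 mol/h
Reaction term: ξ·ΔH°_rxn = 550 × -131 = -72050 kJ/h
Sensible, feed 161→25 °C: -30818 kJ/h
Outlet flows (mol/h): A 550, H₂ 550, B 550
Sensible, products 25→139 °C: 23324 kJ/h
Q = ΔH = -79543 kJ/h = -22.095 kW
Heat removed = 22095 W

Q_out = 22100 W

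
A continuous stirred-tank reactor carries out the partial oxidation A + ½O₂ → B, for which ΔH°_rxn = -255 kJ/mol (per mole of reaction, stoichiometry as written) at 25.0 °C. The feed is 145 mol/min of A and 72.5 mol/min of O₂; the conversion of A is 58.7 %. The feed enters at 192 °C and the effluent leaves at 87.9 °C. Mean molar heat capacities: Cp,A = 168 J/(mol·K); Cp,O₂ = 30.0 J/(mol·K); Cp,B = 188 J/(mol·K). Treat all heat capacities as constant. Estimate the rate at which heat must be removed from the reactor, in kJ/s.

Extent of reaction ξ = 0.587 × 145 = 85.115 mol/min
Reaction term: ξ·ΔH°_rxn = 85.115 × -255 = -21704 kJ/min
Sensible, feed 192→25 °C: -4431.3 kJ/min
Outlet flows (mol/min): A 59.885, O₂ 29.943, B 85.115
Sensible, products 25→87.9 °C: 1695.8 kJ/min
Q = ΔH = -24440 kJ/min = -407.33 kW
Heat removed = 407.33 kJ/s

Q_out = 407 kJ/s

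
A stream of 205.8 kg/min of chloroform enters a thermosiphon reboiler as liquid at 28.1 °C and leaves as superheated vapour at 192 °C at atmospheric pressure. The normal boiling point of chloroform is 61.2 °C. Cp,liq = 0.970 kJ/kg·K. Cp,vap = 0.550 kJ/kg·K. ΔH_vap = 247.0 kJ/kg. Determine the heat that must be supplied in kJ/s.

liquid 28.1→61.2 °C: 32.107 kJ/kg
vaporisation at 61.2 °C: 247 kJ/kg
vapour 61.2→192 °C: 71.94 kJ/kg
Δh = 32.107 + 247 + 71.94 = 351.05 kJ/kg
Q = ṁ·Δh = 205.8 kg/min × 351.05 kJ/kg = 72245 kJ/min
|Q| = 1204.1 kW

Q = 1200 kJ/s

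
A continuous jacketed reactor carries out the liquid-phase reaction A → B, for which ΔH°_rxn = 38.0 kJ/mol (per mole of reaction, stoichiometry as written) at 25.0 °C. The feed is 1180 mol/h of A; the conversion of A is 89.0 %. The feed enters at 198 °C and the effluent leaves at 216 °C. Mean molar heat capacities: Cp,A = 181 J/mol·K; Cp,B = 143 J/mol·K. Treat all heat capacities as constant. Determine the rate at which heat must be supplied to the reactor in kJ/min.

Extent of reaction ξ = 0.890 × 1180 = 1050.2 mol/h
Reaction term: ξ·ΔH°_rxn = 1050.2 × 38.0 = 39908 kJ/h
Sensible, feed 198→25 °C: -36949 kJ/h
Outlet flows (mol/h): A 129.8, B 1050.2
Sensible, products 25→216 °C: 33171 kJ/h
Q = ΔH = 36130 kJ/h = 10.036 kW
Heat supplied = 602.16 kJ/min

Q_in = 602 kJ/min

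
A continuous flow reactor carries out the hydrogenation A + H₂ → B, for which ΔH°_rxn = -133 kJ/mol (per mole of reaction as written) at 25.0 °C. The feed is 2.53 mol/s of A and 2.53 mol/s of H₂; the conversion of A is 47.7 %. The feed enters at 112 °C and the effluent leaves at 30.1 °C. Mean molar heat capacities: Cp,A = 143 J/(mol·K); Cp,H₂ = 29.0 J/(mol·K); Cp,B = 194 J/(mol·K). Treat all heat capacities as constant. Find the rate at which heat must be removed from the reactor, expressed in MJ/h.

Q_out = 706 MJ/h

Extent of reaction ξ = 0.477 × 2.53 = 1.2068 mol/s
Reaction term: ξ·ΔH°_rxn = 1.2068 × -133 = -160.51 kJ/s
Sensible, feed 112→25 °C: -37.859 kJ/s
Outlet flows (mol/s): A 1.3232, H₂ 1.3232, B 1.2068
Sensible, products 25→30.1 °C: 2.3547 kJ/s
Q = ΔH = -196.01 kJ/s = -196.01 kW
Heat removed = 705.64 MJ/h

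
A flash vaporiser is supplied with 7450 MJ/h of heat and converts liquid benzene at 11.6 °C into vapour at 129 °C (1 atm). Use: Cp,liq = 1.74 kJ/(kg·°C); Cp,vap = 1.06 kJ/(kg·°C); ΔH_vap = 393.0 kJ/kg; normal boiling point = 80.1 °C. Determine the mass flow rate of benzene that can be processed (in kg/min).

ṁ = 220 kg/min

Δh = 1.74×(80.1−11.6) + 393.0 + 1.06×(129−80.1) = 564.02 kJ/kg
Q = 7450 MJ/h = 2069.4 kJ/s = 124170 kJ/min
ṁ = Q/Δh = 124170 / 564.02 = 220.14 kg/min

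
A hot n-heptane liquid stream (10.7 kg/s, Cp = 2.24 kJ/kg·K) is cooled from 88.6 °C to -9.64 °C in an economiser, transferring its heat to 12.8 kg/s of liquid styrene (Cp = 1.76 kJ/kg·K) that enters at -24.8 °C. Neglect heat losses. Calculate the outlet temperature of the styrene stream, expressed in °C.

T_c,out = 79.7 °C

Heat released by hot stream: Q = 10.7 × 2.24 × (88.6 − -9.64) = 2354.6 kJ/s
Energy balance on cold side (adiabatic exchanger): Q = ṁ_c·Cp_c·(T_c,out − T_c,in)
T_c,out = -24.8 + 2354.6/(12.8 × 1.76) = 79.72 °C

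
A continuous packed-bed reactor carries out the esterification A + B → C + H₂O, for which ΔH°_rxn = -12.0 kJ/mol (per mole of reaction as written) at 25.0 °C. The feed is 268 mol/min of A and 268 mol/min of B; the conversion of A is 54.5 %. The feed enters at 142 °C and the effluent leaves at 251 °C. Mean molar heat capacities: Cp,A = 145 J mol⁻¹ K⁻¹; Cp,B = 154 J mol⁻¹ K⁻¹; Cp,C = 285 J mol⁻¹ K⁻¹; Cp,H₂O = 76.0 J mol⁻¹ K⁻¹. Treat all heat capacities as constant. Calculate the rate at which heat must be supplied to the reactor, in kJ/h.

Extent of reaction ξ = 0.545 × 268 = 146.06 mol/min
Reaction term: ξ·ΔH°_rxn = 146.06 × -12.0 = -1752.7 kJ/min
Sensible, feed 142→25 °C: -9375.4 kJ/min
Outlet flows (mol/min): A 121.94, B 121.94, C 146.06, H₂O 146.06
Sensible, products 25→251 °C: 20156 kJ/min
Q = ΔH = 9028.3 kJ/min = 150.47 kW
Heat supplied = 541700 kJ/h

Q_in = 542000 kJ/h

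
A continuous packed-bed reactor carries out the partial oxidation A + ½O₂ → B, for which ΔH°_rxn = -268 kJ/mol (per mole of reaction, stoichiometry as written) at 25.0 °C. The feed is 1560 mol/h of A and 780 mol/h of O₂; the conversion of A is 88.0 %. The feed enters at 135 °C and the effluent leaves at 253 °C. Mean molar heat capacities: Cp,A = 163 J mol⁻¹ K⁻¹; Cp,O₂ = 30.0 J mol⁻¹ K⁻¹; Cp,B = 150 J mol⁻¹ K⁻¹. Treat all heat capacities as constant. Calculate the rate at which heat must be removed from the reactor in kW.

Q_out = 95.5 kW

Extent of reaction ξ = 0.880 × 1560 = 1372.8 mol/h
Reaction term: ξ·ΔH°_rxn = 1372.8 × -268 = -367910 kJ/h
Sensible, feed 135→25 °C: -30545 kJ/h
Outlet flows (mol/h): A 187.2, O₂ 93.6, B 1372.8
Sensible, products 25→253 °C: 54547 kJ/h
Q = ΔH = -343910 kJ/h = -95.53 kW
Heat removed = 95.53 kW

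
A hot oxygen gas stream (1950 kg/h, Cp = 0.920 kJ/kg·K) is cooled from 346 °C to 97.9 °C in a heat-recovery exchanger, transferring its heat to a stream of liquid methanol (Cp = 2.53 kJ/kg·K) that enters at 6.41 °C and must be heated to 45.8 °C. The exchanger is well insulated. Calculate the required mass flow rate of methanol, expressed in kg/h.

Heat released by hot stream: Q = 1950 × 0.920 × (346 − 97.9) = 445090 kJ/h
Energy balance on cold side (adiabatic exchanger): Q = ṁ_c·Cp_c·(T_c,out − T_c,in)
ṁ_c = 445090 / [2.53 × (45.8 − 6.41)] = 4466.2 kg/h

ṁ_c = 4470 kg/h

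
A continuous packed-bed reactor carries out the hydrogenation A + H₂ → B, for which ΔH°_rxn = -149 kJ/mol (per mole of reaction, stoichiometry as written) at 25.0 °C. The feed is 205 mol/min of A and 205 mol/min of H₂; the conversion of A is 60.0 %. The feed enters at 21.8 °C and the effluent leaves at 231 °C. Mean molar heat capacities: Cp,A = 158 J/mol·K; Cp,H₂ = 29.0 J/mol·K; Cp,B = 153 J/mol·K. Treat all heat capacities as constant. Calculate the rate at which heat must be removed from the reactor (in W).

Extent of reaction ξ = 0.600 × 205 = 123 mol/min
Reaction term: ξ·ΔH°_rxn = 123 × -149 = -18327 kJ/min
Sensible, feed 21.8→25 °C: 122.67 kJ/min
Outlet flows (mol/min): A 82, H₂ 82, B 123
Sensible, products 25→231 °C: 7035.5 kJ/min
Q = ΔH = -11169 kJ/min = -186.15 kW
Heat removed = 186150 W

Q_out = 186000 W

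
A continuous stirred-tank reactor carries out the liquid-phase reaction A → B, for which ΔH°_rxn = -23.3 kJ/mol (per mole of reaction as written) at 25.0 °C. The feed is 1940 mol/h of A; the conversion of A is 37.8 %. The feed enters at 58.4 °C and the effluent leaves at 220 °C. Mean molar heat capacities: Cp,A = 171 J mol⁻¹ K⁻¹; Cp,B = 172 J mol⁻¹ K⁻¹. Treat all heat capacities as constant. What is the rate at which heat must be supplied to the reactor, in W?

Q_in = 10200 W

Extent of reaction ξ = 0.378 × 1940 = 733.32 mol/h
Reaction term: ξ·ΔH°_rxn = 733.32 × -23.3 = -17086 kJ/h
Sensible, feed 58.4→25 °C: -11080 kJ/h
Outlet flows (mol/h): A 1206.7, B 733.32
Sensible, products 25→220 °C: 64832 kJ/h
Q = ΔH = 36666 kJ/h = 10.185 kW
Heat supplied = 10185 W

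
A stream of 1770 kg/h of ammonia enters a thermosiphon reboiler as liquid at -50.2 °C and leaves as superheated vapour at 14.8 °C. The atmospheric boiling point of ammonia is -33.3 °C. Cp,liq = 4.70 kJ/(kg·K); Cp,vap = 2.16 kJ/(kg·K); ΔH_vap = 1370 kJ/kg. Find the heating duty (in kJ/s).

Q = 764 kJ/s

liquid -50.2→-33.3 °C: 79.43 kJ/kg
vaporisation at -33.3 °C: 1370 kJ/kg
vapour -33.3→14.8 °C: 103.9 kJ/kg
Δh = 79.43 + 1370 + 103.9 = 1553.3 kJ/kg
Q = ṁ·Δh = 1770 kg/h × 1553.3 kJ/kg = 2.7494e+06 kJ/h
|Q| = 763.72 kW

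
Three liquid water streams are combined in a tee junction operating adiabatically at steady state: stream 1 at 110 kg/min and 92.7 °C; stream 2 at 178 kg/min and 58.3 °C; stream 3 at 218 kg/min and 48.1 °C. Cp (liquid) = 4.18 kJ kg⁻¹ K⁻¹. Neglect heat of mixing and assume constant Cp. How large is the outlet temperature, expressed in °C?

Adiabatic, steady state ⇒ Σ ṁᵢCp,ᵢ(T_out − Tᵢ) = 0
Σ ṁᵢCp,ᵢTᵢ = 110×4.18×92.7 + 178×4.18×58.3 + 218×4.18×48.1 = 129830
Σ ṁᵢCp,ᵢ = 110×4.18 + 178×4.18 + 218×4.18 = 2115.1
T_out = 129830 / 2115.1 = 61.384 °C

T_out = 61.4 °C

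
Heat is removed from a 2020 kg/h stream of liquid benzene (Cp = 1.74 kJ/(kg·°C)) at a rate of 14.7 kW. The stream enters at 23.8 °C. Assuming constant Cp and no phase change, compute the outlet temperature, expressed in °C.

T_out = 8.74 °C

Q = 14.7 kW = 52920 kJ/h
ΔT = Q/(ṁ·Cp) = 52920/(2020×1.74) = 15.056 K
T_out = 23.8 − 15.056 = 8.7437 °C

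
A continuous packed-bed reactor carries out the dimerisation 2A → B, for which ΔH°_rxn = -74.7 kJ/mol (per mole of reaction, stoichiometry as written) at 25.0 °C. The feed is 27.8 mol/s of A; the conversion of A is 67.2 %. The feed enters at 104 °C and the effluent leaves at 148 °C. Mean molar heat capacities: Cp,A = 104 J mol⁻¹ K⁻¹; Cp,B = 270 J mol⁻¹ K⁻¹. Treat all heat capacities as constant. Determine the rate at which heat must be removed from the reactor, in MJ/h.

Q_out = 1800 MJ/h

Extent of reaction ξ = 0.672 × 27.8 / 2 = 9.3408 mol/s
Reaction term: ξ·ΔH°_rxn = 9.3408 × -74.7 = -697.76 kJ/s
Sensible, feed 104→25 °C: -228.4 kJ/s
Outlet flows (mol/s): A 9.1184, B 9.3408
Sensible, products 25→148 °C: 426.85 kJ/s
Q = ΔH = -499.31 kJ/s = -499.31 kW
Heat removed = 1797.5 MJ/h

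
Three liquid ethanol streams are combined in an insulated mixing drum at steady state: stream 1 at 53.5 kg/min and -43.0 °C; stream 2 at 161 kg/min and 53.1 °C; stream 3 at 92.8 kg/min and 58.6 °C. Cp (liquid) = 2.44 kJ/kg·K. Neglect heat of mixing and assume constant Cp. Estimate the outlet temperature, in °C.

T_out = 38.0 °C

Energy balance with Q = 0: Σ ṁᵢCp,ᵢ(T_out − Tᵢ) = 0
T_out = Σ ṁᵢCp,ᵢTᵢ / Σ ṁᵢCp,ᵢ
      = 28515 / 749.81 = 38.03 °C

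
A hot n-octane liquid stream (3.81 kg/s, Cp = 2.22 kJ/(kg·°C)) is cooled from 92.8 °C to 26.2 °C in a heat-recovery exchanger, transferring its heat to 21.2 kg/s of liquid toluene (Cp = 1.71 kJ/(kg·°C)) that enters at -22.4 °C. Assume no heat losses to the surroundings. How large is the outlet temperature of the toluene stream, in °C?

T_c,out = -6.86 °C

Heat released by hot stream: Q = 3.81 × 2.22 × (92.8 − 26.2) = 563.32 kJ/s
Energy balance on cold side (adiabatic exchanger): Q = ṁ_c·Cp_c·(T_c,out − T_c,in)
T_c,out = -22.4 + 563.32/(21.2 × 1.71) = -6.8611 °C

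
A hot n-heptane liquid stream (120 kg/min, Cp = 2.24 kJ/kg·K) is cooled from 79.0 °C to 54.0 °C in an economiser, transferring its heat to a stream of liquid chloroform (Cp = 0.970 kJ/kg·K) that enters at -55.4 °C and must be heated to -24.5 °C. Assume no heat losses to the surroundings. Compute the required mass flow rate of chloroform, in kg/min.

Heat released by hot stream: Q = 120 × 2.24 × (79.0 − 54.0) = 6720 kJ/min
Energy balance on cold side (adiabatic exchanger): Q = ṁ_c·Cp_c·(T_c,out − T_c,in)
ṁ_c = 6720 / [0.970 × (-24.5 − -55.4)] = 224.2 kg/min

ṁ_c = 224 kg/min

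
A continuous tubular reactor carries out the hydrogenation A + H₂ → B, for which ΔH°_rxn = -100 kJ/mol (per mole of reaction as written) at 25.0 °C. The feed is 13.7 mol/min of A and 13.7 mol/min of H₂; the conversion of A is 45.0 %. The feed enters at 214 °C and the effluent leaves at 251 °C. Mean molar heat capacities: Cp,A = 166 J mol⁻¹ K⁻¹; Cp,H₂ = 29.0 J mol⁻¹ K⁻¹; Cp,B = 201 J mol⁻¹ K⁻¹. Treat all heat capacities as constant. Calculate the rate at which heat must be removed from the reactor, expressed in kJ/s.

Extent of reaction ξ = 0.450 × 13.7 = 6.165 mol/min
Reaction term: ξ·ΔH°_rxn = 6.165 × -100 = -616.5 kJ/min
Sensible, feed 214→25 °C: -504.91 kJ/min
Outlet flows (mol/min): A 7.535, H₂ 7.535, B 6.165
Sensible, products 25→251 °C: 612.12 kJ/min
Q = ΔH = -509.29 kJ/min = -8.4882 kW
Heat removed = 8.4882 kJ/s

Q_out = 8.49 kJ/s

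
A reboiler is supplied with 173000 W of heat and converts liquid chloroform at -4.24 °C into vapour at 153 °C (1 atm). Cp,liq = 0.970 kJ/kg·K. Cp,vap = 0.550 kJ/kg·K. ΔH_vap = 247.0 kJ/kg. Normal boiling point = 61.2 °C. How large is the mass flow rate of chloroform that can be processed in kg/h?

ṁ = 1730 kg/h

Δh = 0.970×(61.2−-4.24) + 247.0 + 0.550×(153−61.2) = 360.97 kJ/kg
Q = 173000 W = 173 kJ/s = 622800 kJ/h
ṁ = Q/Δh = 622800 / 360.97 = 1725.4 kg/h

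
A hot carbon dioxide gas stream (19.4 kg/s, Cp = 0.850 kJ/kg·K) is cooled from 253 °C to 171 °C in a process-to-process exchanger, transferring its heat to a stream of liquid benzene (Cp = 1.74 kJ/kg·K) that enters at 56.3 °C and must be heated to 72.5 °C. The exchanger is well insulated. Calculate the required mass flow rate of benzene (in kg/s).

Heat released by hot stream: Q = 19.4 × 0.850 × (253 − 171) = 1352.2 kJ/s
Energy balance on cold side (adiabatic exchanger): Q = ṁ_c·Cp_c·(T_c,out − T_c,in)
ṁ_c = 1352.2 / [1.74 × (72.5 − 56.3)] = 47.97 kg/s

ṁ_c = 48.0 kg/s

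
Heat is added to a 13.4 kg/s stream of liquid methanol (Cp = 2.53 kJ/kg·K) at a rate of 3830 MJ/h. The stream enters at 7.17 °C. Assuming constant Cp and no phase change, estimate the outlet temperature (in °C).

T_out = 38.6 °C

Q = 3830 MJ/h = 1063.9 kJ/s
ΔT = Q/(ṁ·Cp) = 1063.9/(13.4×2.53) = 31.381 K
T_out = 7.17 + 31.381 = 38.551 °C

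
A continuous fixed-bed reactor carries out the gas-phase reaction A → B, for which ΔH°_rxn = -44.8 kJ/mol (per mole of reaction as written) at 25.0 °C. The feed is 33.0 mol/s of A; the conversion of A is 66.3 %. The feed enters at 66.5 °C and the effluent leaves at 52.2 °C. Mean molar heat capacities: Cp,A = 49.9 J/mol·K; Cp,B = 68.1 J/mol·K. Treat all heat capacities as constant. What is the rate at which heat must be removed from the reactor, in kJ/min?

Extent of reaction ξ = 0.663 × 33.0 = 21.879 mol/s
Reaction term: ξ·ΔH°_rxn = 21.879 × -44.8 = -980.18 kJ/s
Sensible, feed 66.5→25 °C: -68.338 kJ/s
Outlet flows (mol/s): A 11.121, B 21.879
Sensible, products 25→52.2 °C: 55.621 kJ/s
Q = ΔH = -992.9 kJ/s = -992.9 kW
Heat removed = 59574 kJ/min

Q_out = 59600 kJ/min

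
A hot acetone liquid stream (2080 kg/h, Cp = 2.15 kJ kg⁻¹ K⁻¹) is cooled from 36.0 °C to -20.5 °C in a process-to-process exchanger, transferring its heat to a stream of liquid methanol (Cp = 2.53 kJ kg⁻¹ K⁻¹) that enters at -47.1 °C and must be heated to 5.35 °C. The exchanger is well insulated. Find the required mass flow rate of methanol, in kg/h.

Heat released by hot stream: Q = 2080 × 2.15 × (36.0 − -20.5) = 252670 kJ/h
Energy balance on cold side (adiabatic exchanger): Q = ṁ_c·Cp_c·(T_c,out − T_c,in)
ṁ_c = 252670 / [2.53 × (5.35 − -47.1)] = 1904.1 kg/h

ṁ_c = 1900 kg/h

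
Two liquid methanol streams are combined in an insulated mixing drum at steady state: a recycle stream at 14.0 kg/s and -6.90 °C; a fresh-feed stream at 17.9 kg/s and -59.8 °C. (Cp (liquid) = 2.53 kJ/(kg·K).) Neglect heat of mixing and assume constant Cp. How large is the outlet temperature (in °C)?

T_out = -36.6 °C

Energy balance with Q = 0: Σ ṁᵢCp,ᵢ(T_out − Tᵢ) = 0
Σ ṁᵢCp,ᵢTᵢ = 14.0×2.53×-6.90 + 17.9×2.53×-59.8 = -2952.6
Σ ṁᵢCp,ᵢ = 14.0×2.53 + 17.9×2.53 = 80.707
T_out = -2952.6 / 80.707 = -36.584 °C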